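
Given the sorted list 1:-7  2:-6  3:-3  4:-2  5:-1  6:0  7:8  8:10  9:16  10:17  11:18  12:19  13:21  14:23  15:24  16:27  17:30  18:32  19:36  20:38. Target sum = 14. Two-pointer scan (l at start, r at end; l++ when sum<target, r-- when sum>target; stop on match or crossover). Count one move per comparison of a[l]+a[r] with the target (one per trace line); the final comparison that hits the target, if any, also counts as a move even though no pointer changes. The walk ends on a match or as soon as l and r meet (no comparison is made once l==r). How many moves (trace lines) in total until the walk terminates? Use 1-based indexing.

[1,20] -7+38=31 >14 → r--
[1,19] -7+36=29 >14 → r--
[1,18] -7+32=25 >14 → r--
[1,17] -7+30=23 >14 → r--
[1,16] -7+27=20 >14 → r--
[1,15] -7+24=17 >14 → r--
[1,14] -7+23=16 >14 → r--
[1,13] -7+21=14 → found

8 moves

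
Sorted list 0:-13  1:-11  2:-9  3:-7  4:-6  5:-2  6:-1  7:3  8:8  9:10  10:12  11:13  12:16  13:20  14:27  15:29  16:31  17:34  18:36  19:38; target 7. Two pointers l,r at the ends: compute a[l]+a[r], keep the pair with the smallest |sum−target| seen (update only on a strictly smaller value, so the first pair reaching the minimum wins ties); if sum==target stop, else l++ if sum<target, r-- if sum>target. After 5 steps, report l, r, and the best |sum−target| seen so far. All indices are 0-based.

l=0, r=14, best |Δ|=9

[0,19] -13+38=25 d=18 * → r--
[0,18] -13+36=23 d=16 * → r--
[0,17] -13+34=21 d=14 * → r--
[0,16] -13+31=18 d=11 * → r--
[0,15] -13+29=16 d=9 * → r--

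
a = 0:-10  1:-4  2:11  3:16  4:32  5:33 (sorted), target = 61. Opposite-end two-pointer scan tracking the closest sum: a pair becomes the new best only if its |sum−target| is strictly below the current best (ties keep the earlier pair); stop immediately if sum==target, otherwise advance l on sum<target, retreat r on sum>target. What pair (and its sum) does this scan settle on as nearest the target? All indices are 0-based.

pair (32, 33) with sum 65 (|Δ|=4)

l=0 r=5: -10+33=23 d=38 *, l++
l=1 r=5: -4+33=29 d=32 *, l++
l=2 r=5: 11+33=44 d=17 *, l++
l=3 r=5: 16+33=49 d=12 *, l++
l=4 r=5: 32+33=65 d=4 *, r--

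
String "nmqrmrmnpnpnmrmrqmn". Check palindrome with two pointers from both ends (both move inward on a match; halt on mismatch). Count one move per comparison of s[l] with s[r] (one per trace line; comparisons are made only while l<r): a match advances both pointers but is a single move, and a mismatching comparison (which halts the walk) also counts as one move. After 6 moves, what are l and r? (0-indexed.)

l=6, r=12

[0,18] 'n'=='n' → l++,r--
[1,17] 'm'=='m' → l++,r--
[2,16] 'q'=='q' → l++,r--
[3,15] 'r'=='r' → l++,r--
[4,14] 'm'=='m' → l++,r--
[5,13] 'r'=='r' → l++,r--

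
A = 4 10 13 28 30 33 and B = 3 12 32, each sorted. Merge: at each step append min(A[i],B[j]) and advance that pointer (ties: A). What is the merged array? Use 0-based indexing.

[3, 4, 10, 12, 13, 28, 30, 32, 33]

[i=0,j=0] A[i]=4>B[j]=3 take 3 → j++
[i=0,j=1] A[i]=4<=B[j]=12 take 4 → i++
[i=1,j=1] A[i]=10<=B[j]=12 take 10 → i++
[i=2,j=1] A[i]=13>B[j]=12 take 12 → j++
[i=2,j=2] A[i]=13<=B[j]=32 take 13 → i++
[i=3,j=2] A[i]=28<=B[j]=32 take 28 → i++
[i=4,j=2] A[i]=30<=B[j]=32 take 30 → i++
[i=5,j=2] A[i]=33>B[j]=32 take 32 → j++
[i=5,j=3] B done, take A[i]=33 → i++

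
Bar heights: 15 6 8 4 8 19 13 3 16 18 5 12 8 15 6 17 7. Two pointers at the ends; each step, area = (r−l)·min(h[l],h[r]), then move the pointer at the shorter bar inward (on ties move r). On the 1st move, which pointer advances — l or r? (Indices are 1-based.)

r

[1,17] min(15,7)*16=112 best=112 * → r--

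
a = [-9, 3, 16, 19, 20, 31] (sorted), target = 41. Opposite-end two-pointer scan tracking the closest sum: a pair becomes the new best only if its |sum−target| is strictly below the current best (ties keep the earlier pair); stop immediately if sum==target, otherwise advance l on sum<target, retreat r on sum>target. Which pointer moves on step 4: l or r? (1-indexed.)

l

l=1 r=6: -9+31=22 d=19 *, l++
l=2 r=6: 3+31=34 d=7 *, l++
l=3 r=6: 16+31=47 d=6 *, r--
l=3 r=5: 16+20=36 d=5 *, l++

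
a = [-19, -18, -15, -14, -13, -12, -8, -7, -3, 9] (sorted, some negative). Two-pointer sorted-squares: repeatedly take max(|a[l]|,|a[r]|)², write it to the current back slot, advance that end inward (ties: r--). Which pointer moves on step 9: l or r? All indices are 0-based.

l

l=0 r=9: |-19|>|9| out[9]=361, l++
l=1 r=9: |-18|>|9| out[8]=324, l++
l=2 r=9: |-15|>|9| out[7]=225, l++
l=3 r=9: |-14|>|9| out[6]=196, l++
l=4 r=9: |-13|>|9| out[5]=169, l++
l=5 r=9: |-12|>|9| out[4]=144, l++
l=6 r=9: |-8|<=|9| out[3]=81, r--
l=6 r=8: |-8|>|-3| out[2]=64, l++
l=7 r=8: |-7|>|-3| out[1]=49, l++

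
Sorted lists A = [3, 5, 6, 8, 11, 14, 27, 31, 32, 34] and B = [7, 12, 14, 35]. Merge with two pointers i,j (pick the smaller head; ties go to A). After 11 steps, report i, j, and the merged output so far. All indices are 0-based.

i=8, j=3, merged so far=[3, 5, 6, 7, 8, 11, 12, 14, 14, 27, 31]

[i=0,j=0] A[i]=3<=B[j]=7 take 3 → i++
[i=1,j=0] A[i]=5<=B[j]=7 take 5 → i++
[i=2,j=0] A[i]=6<=B[j]=7 take 6 → i++
[i=3,j=0] A[i]=8>B[j]=7 take 7 → j++
[i=3,j=1] A[i]=8<=B[j]=12 take 8 → i++
[i=4,j=1] A[i]=11<=B[j]=12 take 11 → i++
[i=5,j=1] A[i]=14>B[j]=12 take 12 → j++
[i=5,j=2] A[i]=14<=B[j]=14 take 14 → i++
[i=6,j=2] A[i]=27>B[j]=14 take 14 → j++
[i=6,j=3] A[i]=27<=B[j]=35 take 27 → i++
[i=7,j=3] A[i]=31<=B[j]=35 take 31 → i++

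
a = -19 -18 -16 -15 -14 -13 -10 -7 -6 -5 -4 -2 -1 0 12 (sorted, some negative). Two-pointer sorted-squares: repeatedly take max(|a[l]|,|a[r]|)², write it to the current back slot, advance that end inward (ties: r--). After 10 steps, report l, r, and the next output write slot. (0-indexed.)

[0,14] |-19|>|12| out[14]=361 → l++
[1,14] |-18|>|12| out[13]=324 → l++
[2,14] |-16|>|12| out[12]=256 → l++
[3,14] |-15|>|12| out[11]=225 → l++
[4,14] |-14|>|12| out[10]=196 → l++
[5,14] |-13|>|12| out[9]=169 → l++
[6,14] |-10|<=|12| out[8]=144 → r--
[6,13] |-10|>|0| out[7]=100 → l++
[7,13] |-7|>|0| out[6]=49 → l++
[8,13] |-6|>|0| out[5]=36 → l++

l=9, r=13, next write slot=4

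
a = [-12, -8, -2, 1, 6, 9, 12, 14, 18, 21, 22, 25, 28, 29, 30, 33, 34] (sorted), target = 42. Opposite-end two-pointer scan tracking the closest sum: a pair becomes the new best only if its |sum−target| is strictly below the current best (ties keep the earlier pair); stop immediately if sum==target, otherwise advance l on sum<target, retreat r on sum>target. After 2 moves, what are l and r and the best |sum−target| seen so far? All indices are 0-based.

l=2, r=16, best |Δ|=16

l=0 r=16: -12+34=22 d=20 *, l++
l=1 r=16: -8+34=26 d=16 *, l++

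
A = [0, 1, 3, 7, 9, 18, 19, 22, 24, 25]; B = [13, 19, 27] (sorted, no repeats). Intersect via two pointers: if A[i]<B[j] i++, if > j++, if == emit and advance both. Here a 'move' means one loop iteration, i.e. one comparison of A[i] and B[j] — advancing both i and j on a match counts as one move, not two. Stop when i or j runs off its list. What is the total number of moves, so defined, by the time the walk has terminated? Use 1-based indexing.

11 moves

i=1 j=1: 0<13, i++
i=2 j=1: 1<13, i++
i=3 j=1: 3<13, i++
i=4 j=1: 7<13, i++
i=5 j=1: 9<13, i++
i=6 j=1: 18>13, j++
i=6 j=2: 18<19, i++
i=7 j=2: 19==19 emit, i++,j++
i=8 j=3: 22<27, i++
i=9 j=3: 24<27, i++
i=10 j=3: 25<27, i++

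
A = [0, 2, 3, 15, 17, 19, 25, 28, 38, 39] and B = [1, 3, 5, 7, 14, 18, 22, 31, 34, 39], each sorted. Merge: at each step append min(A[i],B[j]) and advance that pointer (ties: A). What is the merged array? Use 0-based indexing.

[0, 1, 2, 3, 3, 5, 7, 14, 15, 17, 18, 19, 22, 25, 28, 31, 34, 38, 39, 39]

[i=0,j=0] A[i]=0<=B[j]=1 take 0 → i++
[i=1,j=0] A[i]=2>B[j]=1 take 1 → j++
[i=1,j=1] A[i]=2<=B[j]=3 take 2 → i++
[i=2,j=1] A[i]=3<=B[j]=3 take 3 → i++
[i=3,j=1] A[i]=15>B[j]=3 take 3 → j++
[i=3,j=2] A[i]=15>B[j]=5 take 5 → j++
[i=3,j=3] A[i]=15>B[j]=7 take 7 → j++
[i=3,j=4] A[i]=15>B[j]=14 take 14 → j++
[i=3,j=5] A[i]=15<=B[j]=18 take 15 → i++
[i=4,j=5] A[i]=17<=B[j]=18 take 17 → i++
[i=5,j=5] A[i]=19>B[j]=18 take 18 → j++
[i=5,j=6] A[i]=19<=B[j]=22 take 19 → i++
[i=6,j=6] A[i]=25>B[j]=22 take 22 → j++
[i=6,j=7] A[i]=25<=B[j]=31 take 25 → i++
[i=7,j=7] A[i]=28<=B[j]=31 take 28 → i++
[i=8,j=7] A[i]=38>B[j]=31 take 31 → j++
[i=8,j=8] A[i]=38>B[j]=34 take 34 → j++
[i=8,j=9] A[i]=38<=B[j]=39 take 38 → i++
[i=9,j=9] A[i]=39<=B[j]=39 take 39 → i++
[i=10,j=9] A done, take B[j]=39 → j++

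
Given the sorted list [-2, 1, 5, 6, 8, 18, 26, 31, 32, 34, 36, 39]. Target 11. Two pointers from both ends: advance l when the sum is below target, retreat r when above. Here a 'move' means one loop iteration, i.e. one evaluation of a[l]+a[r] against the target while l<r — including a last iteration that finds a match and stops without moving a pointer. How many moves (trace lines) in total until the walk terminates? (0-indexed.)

11 moves

l=0 r=11: -2+39=37 >11, r--
l=0 r=10: -2+36=34 >11, r--
l=0 r=9: -2+34=32 >11, r--
l=0 r=8: -2+32=30 >11, r--
l=0 r=7: -2+31=29 >11, r--
l=0 r=6: -2+26=24 >11, r--
l=0 r=5: -2+18=16 >11, r--
l=0 r=4: -2+8=6 <11, l++
l=1 r=4: 1+8=9 <11, l++
l=2 r=4: 5+8=13 >11, r--
l=2 r=3: 5+6=11, found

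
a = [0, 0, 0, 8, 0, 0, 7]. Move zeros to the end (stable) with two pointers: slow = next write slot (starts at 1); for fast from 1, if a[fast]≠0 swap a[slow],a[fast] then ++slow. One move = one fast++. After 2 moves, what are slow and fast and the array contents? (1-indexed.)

(s=1,f=1) a[fast]=0 → fast++
(s=1,f=2) a[fast]=0 → fast++

slow=1, fast=3, a=[0, 0, 0, 8, 0, 0, 7]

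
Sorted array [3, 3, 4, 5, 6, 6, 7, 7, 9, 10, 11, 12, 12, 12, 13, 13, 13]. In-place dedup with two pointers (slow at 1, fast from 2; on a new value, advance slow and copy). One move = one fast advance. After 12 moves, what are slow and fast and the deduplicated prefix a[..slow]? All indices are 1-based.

(s=1,f=2) a[fast]=3=a[slow] dup → fast++
(s=1,f=3) a[fast]=4≠a[slow]=3 write a[2]=4 → slow++,fast++
(s=2,f=4) a[fast]=5≠a[slow]=4 write a[3]=5 → slow++,fast++
(s=3,f=5) a[fast]=6≠a[slow]=5 write a[4]=6 → slow++,fast++
(s=4,f=6) a[fast]=6=a[slow] dup → fast++
(s=4,f=7) a[fast]=7≠a[slow]=6 write a[5]=7 → slow++,fast++
(s=5,f=8) a[fast]=7=a[slow] dup → fast++
(s=5,f=9) a[fast]=9≠a[slow]=7 write a[6]=9 → slow++,fast++
(s=6,f=10) a[fast]=10≠a[slow]=9 write a[7]=10 → slow++,fast++
(s=7,f=11) a[fast]=11≠a[slow]=10 write a[8]=11 → slow++,fast++
(s=8,f=12) a[fast]=12≠a[slow]=11 write a[9]=12 → slow++,fast++
(s=9,f=13) a[fast]=12=a[slow] dup → fast++

slow=9, fast=14, prefix=[3, 4, 5, 6, 7, 9, 10, 11, 12]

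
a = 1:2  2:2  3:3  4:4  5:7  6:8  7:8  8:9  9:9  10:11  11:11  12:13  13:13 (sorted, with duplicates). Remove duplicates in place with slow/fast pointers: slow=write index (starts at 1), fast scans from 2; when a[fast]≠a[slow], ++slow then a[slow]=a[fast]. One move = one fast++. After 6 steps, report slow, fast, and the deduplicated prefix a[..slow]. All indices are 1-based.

slow=5, fast=8, prefix=[2, 3, 4, 7, 8]

(s=1,f=2) a[fast]=2=a[slow] dup → fast++
(s=1,f=3) a[fast]=3≠a[slow]=2 write a[2]=3 → slow++,fast++
(s=2,f=4) a[fast]=4≠a[slow]=3 write a[3]=4 → slow++,fast++
(s=3,f=5) a[fast]=7≠a[slow]=4 write a[4]=7 → slow++,fast++
(s=4,f=6) a[fast]=8≠a[slow]=7 write a[5]=8 → slow++,fast++
(s=5,f=7) a[fast]=8=a[slow] dup → fast++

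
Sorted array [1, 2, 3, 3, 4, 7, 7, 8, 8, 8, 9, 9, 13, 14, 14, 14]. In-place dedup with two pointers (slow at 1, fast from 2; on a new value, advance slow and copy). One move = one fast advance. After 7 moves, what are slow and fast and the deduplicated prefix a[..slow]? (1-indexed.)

slow=6, fast=9, prefix=[1, 2, 3, 4, 7, 8]

(s=1,f=2) a[fast]=2≠a[slow]=1 write a[2]=2 → slow++,fast++
(s=2,f=3) a[fast]=3≠a[slow]=2 write a[3]=3 → slow++,fast++
(s=3,f=4) a[fast]=3=a[slow] dup → fast++
(s=3,f=5) a[fast]=4≠a[slow]=3 write a[4]=4 → slow++,fast++
(s=4,f=6) a[fast]=7≠a[slow]=4 write a[5]=7 → slow++,fast++
(s=5,f=7) a[fast]=7=a[slow] dup → fast++
(s=5,f=8) a[fast]=8≠a[slow]=7 write a[6]=8 → slow++,fast++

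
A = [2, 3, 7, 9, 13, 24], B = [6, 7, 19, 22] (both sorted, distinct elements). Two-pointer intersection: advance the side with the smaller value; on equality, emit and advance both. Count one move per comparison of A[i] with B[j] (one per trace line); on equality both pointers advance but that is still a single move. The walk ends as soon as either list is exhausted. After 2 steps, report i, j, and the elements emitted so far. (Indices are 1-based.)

i=3, j=1, emitted=[]

i=1 j=1: 2<6, i++
i=2 j=1: 3<6, i++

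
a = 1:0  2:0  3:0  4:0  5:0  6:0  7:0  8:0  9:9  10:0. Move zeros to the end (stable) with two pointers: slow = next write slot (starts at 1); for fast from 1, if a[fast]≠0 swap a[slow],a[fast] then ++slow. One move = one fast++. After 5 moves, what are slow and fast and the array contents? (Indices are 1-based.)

slow=1, fast=6, a=[0, 0, 0, 0, 0, 0, 0, 0, 9, 0]

(s=1,f=1) a[fast]=0 → fast++
(s=1,f=2) a[fast]=0 → fast++
(s=1,f=3) a[fast]=0 → fast++
(s=1,f=4) a[fast]=0 → fast++
(s=1,f=5) a[fast]=0 → fast++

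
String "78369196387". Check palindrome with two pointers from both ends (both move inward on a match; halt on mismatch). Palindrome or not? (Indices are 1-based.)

palindrome

l=1 r=11: '7'=='7', l++,r--
l=2 r=10: '8'=='8', l++,r--
l=3 r=9: '3'=='3', l++,r--
l=4 r=8: '6'=='6', l++,r--
l=5 r=7: '9'=='9', l++,r--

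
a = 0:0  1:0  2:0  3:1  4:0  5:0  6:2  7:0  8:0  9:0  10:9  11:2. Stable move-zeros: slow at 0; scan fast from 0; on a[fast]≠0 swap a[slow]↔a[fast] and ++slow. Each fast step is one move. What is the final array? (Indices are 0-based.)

(s=0,f=0) a[fast]=0 → fast++
(s=0,f=1) a[fast]=0 → fast++
(s=0,f=2) a[fast]=0 → fast++
(s=0,f=3) a[fast]=1≠0 swap→a[0]=1 → slow++,fast++
(s=1,f=4) a[fast]=0 → fast++
(s=1,f=5) a[fast]=0 → fast++
(s=1,f=6) a[fast]=2≠0 swap→a[1]=2 → slow++,fast++
(s=2,f=7) a[fast]=0 → fast++
(s=2,f=8) a[fast]=0 → fast++
(s=2,f=9) a[fast]=0 → fast++
(s=2,f=10) a[fast]=9≠0 swap→a[2]=9 → slow++,fast++
(s=3,f=11) a[fast]=2≠0 swap→a[3]=2 → slow++,fast++

[1, 2, 9, 2, 0, 0, 0, 0, 0, 0, 0, 0]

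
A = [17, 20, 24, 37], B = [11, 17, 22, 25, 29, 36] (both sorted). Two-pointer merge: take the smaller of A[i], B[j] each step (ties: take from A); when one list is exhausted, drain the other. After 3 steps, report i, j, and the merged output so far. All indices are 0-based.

[i=0,j=0] A[i]=17>B[j]=11 take 11 → j++
[i=0,j=1] A[i]=17<=B[j]=17 take 17 → i++
[i=1,j=1] A[i]=20>B[j]=17 take 17 → j++

i=1, j=2, merged so far=[11, 17, 17]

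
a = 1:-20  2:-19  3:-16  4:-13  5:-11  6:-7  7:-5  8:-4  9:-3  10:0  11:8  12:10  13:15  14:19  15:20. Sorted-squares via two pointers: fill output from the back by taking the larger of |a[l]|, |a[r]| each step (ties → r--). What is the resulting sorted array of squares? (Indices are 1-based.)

[0, 9, 16, 25, 49, 64, 100, 121, 169, 225, 256, 361, 361, 400, 400]

l=1 r=15: |-20|<=|20| out[15]=400, r--
l=1 r=14: |-20|>|19| out[14]=400, l++
l=2 r=14: |-19|<=|19| out[13]=361, r--
l=2 r=13: |-19|>|15| out[12]=361, l++
l=3 r=13: |-16|>|15| out[11]=256, l++
l=4 r=13: |-13|<=|15| out[10]=225, r--
l=4 r=12: |-13|>|10| out[9]=169, l++
l=5 r=12: |-11|>|10| out[8]=121, l++
l=6 r=12: |-7|<=|10| out[7]=100, r--
l=6 r=11: |-7|<=|8| out[6]=64, r--
l=6 r=10: |-7|>|0| out[5]=49, l++
l=7 r=10: |-5|>|0| out[4]=25, l++
l=8 r=10: |-4|>|0| out[3]=16, l++
l=9 r=10: |-3|>|0| out[2]=9, l++
l=10 r=10: |0|<=|0| out[1]=0, r--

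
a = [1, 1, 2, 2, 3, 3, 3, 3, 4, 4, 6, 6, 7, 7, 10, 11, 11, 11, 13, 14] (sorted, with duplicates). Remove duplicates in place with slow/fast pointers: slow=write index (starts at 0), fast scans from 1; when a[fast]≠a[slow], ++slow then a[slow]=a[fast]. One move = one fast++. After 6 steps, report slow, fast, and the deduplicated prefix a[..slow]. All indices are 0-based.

slow=2, fast=7, prefix=[1, 2, 3]

(s=0,f=1) a[fast]=1=a[slow] dup → fast++
(s=0,f=2) a[fast]=2≠a[slow]=1 write a[1]=2 → slow++,fast++
(s=1,f=3) a[fast]=2=a[slow] dup → fast++
(s=1,f=4) a[fast]=3≠a[slow]=2 write a[2]=3 → slow++,fast++
(s=2,f=5) a[fast]=3=a[slow] dup → fast++
(s=2,f=6) a[fast]=3=a[slow] dup → fast++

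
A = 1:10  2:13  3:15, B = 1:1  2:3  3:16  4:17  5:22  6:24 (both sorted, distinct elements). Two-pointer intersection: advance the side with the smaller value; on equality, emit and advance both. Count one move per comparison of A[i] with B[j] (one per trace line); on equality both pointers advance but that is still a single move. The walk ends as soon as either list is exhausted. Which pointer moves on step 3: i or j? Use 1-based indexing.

[i=1,j=1] 10>1 → j++
[i=1,j=2] 10>3 → j++
[i=1,j=3] 10<16 → i++

i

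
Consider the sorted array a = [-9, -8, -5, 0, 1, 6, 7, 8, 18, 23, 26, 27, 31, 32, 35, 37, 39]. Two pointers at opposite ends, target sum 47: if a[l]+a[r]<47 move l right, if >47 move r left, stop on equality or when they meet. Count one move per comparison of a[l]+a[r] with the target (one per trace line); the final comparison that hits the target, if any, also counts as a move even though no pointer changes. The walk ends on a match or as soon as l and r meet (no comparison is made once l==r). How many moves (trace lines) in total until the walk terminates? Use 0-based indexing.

[0,16] -9+39=30 <47 → l++
[1,16] -8+39=31 <47 → l++
[2,16] -5+39=34 <47 → l++
[3,16] 0+39=39 <47 → l++
[4,16] 1+39=40 <47 → l++
[5,16] 6+39=45 <47 → l++
[6,16] 7+39=46 <47 → l++
[7,16] 8+39=47 → found

8 moves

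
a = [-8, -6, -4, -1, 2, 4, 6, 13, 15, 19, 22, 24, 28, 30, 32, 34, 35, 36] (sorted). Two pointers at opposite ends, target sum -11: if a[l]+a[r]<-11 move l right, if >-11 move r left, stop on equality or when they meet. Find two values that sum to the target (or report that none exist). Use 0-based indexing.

no pair

[0,17] -8+36=28 >-11 → r--
[0,16] -8+35=27 >-11 → r--
[0,15] -8+34=26 >-11 → r--
[0,14] -8+32=24 >-11 → r--
[0,13] -8+30=22 >-11 → r--
[0,12] -8+28=20 >-11 → r--
[0,11] -8+24=16 >-11 → r--
[0,10] -8+22=14 >-11 → r--
[0,9] -8+19=11 >-11 → r--
[0,8] -8+15=7 >-11 → r--
[0,7] -8+13=5 >-11 → r--
[0,6] -8+6=-2 >-11 → r--
[0,5] -8+4=-4 >-11 → r--
[0,4] -8+2=-6 >-11 → r--
[0,3] -8+-1=-9 >-11 → r--
[0,2] -8+-4=-12 <-11 → l++
[1,2] -6+-4=-10 >-11 → r--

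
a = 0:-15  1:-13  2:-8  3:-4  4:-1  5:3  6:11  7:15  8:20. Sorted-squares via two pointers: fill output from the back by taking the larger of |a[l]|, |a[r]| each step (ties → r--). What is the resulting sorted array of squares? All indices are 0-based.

l=0 r=8: |-15|<=|20| out[8]=400, r--
l=0 r=7: |-15|<=|15| out[7]=225, r--
l=0 r=6: |-15|>|11| out[6]=225, l++
l=1 r=6: |-13|>|11| out[5]=169, l++
l=2 r=6: |-8|<=|11| out[4]=121, r--
l=2 r=5: |-8|>|3| out[3]=64, l++
l=3 r=5: |-4|>|3| out[2]=16, l++
l=4 r=5: |-1|<=|3| out[1]=9, r--
l=4 r=4: |-1|<=|-1| out[0]=1, r--

[1, 9, 16, 64, 121, 169, 225, 225, 400]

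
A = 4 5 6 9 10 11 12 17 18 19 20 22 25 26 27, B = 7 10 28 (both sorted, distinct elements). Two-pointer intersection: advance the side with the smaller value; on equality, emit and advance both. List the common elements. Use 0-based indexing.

[i=0,j=0] 4<7 → i++
[i=1,j=0] 5<7 → i++
[i=2,j=0] 6<7 → i++
[i=3,j=0] 9>7 → j++
[i=3,j=1] 9<10 → i++
[i=4,j=1] 10==10 emit → i++,j++
[i=5,j=2] 11<28 → i++
[i=6,j=2] 12<28 → i++
[i=7,j=2] 17<28 → i++
[i=8,j=2] 18<28 → i++
[i=9,j=2] 19<28 → i++
[i=10,j=2] 20<28 → i++
[i=11,j=2] 22<28 → i++
[i=12,j=2] 25<28 → i++
[i=13,j=2] 26<28 → i++
[i=14,j=2] 27<28 → i++

intersection = [10]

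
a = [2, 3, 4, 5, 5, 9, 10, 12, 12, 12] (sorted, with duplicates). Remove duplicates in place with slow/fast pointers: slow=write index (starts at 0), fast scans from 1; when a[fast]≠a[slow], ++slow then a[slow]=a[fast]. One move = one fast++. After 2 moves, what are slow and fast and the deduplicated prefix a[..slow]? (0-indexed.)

slow=0 fast=1: a[fast]=3≠a[slow]=2 write a[1]=3, slow++,fast++
slow=1 fast=2: a[fast]=4≠a[slow]=3 write a[2]=4, slow++,fast++

slow=2, fast=3, prefix=[2, 3, 4]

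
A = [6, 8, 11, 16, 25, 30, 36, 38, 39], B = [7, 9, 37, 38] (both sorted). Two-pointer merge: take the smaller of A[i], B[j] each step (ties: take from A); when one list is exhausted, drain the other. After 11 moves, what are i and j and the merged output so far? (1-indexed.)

[i=1,j=1] A[i]=6<=B[j]=7 take 6 → i++
[i=2,j=1] A[i]=8>B[j]=7 take 7 → j++
[i=2,j=2] A[i]=8<=B[j]=9 take 8 → i++
[i=3,j=2] A[i]=11>B[j]=9 take 9 → j++
[i=3,j=3] A[i]=11<=B[j]=37 take 11 → i++
[i=4,j=3] A[i]=16<=B[j]=37 take 16 → i++
[i=5,j=3] A[i]=25<=B[j]=37 take 25 → i++
[i=6,j=3] A[i]=30<=B[j]=37 take 30 → i++
[i=7,j=3] A[i]=36<=B[j]=37 take 36 → i++
[i=8,j=3] A[i]=38>B[j]=37 take 37 → j++
[i=8,j=4] A[i]=38<=B[j]=38 take 38 → i++

i=9, j=4, merged so far=[6, 7, 8, 9, 11, 16, 25, 30, 36, 37, 38]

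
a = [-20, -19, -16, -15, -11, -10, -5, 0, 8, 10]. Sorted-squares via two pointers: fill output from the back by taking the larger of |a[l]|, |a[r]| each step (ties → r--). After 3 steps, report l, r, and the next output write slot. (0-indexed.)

l=0 r=9: |-20|>|10| out[9]=400, l++
l=1 r=9: |-19|>|10| out[8]=361, l++
l=2 r=9: |-16|>|10| out[7]=256, l++

l=3, r=9, next write slot=6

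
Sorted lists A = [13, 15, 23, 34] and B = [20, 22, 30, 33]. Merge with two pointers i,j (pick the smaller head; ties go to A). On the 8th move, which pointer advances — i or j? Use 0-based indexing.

[i=0,j=0] A[i]=13<=B[j]=20 take 13 → i++
[i=1,j=0] A[i]=15<=B[j]=20 take 15 → i++
[i=2,j=0] A[i]=23>B[j]=20 take 20 → j++
[i=2,j=1] A[i]=23>B[j]=22 take 22 → j++
[i=2,j=2] A[i]=23<=B[j]=30 take 23 → i++
[i=3,j=2] A[i]=34>B[j]=30 take 30 → j++
[i=3,j=3] A[i]=34>B[j]=33 take 33 → j++
[i=3,j=4] B done, take A[i]=34 → i++

i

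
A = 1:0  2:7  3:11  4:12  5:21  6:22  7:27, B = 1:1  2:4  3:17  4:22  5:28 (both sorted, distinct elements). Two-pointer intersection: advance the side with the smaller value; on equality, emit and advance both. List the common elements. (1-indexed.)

intersection = [22]

i=1 j=1: 0<1, i++
i=2 j=1: 7>1, j++
i=2 j=2: 7>4, j++
i=2 j=3: 7<17, i++
i=3 j=3: 11<17, i++
i=4 j=3: 12<17, i++
i=5 j=3: 21>17, j++
i=5 j=4: 21<22, i++
i=6 j=4: 22==22 emit, i++,j++
i=7 j=5: 27<28, i++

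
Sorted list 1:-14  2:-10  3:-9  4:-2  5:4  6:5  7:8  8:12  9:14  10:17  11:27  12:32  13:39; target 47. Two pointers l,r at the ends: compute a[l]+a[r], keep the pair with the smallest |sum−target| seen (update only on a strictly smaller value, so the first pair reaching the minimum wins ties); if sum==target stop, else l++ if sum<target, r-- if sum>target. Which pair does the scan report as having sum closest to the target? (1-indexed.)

l=1 r=13: -14+39=25 d=22 *, l++
l=2 r=13: -10+39=29 d=18 *, l++
l=3 r=13: -9+39=30 d=17 *, l++
l=4 r=13: -2+39=37 d=10 *, l++
l=5 r=13: 4+39=43 d=4 *, l++
l=6 r=13: 5+39=44 d=3 *, l++
l=7 r=13: 8+39=47 d=0 *, stop

pair (8, 39) with sum 47 (|Δ|=0)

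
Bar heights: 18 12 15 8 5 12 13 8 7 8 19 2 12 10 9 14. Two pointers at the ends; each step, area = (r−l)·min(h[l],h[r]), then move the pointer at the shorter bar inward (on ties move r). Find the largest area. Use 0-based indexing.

max area = 210

[0,15] min(18,14)*15=210 best=210 * → r--
[0,14] min(18,9)*14=126 best=210 → r--
[0,13] min(18,10)*13=130 best=210 → r--
[0,12] min(18,12)*12=144 best=210 → r--
[0,11] min(18,2)*11=22 best=210 → r--
[0,10] min(18,19)*10=180 best=210 → l++
[1,10] min(12,19)*9=108 best=210 → l++
[2,10] min(15,19)*8=120 best=210 → l++
[3,10] min(8,19)*7=56 best=210 → l++
[4,10] min(5,19)*6=30 best=210 → l++
[5,10] min(12,19)*5=60 best=210 → l++
[6,10] min(13,19)*4=52 best=210 → l++
[7,10] min(8,19)*3=24 best=210 → l++
[8,10] min(7,19)*2=14 best=210 → l++
[9,10] min(8,19)*1=8 best=210 → l++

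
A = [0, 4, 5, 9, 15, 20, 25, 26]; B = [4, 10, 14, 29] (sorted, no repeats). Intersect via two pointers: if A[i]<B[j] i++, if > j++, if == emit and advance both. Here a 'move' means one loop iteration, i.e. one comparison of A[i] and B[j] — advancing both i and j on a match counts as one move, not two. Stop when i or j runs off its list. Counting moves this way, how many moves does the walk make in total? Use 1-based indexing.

10 moves

[i=1,j=1] 0<4 → i++
[i=2,j=1] 4==4 emit → i++,j++
[i=3,j=2] 5<10 → i++
[i=4,j=2] 9<10 → i++
[i=5,j=2] 15>10 → j++
[i=5,j=3] 15>14 → j++
[i=5,j=4] 15<29 → i++
[i=6,j=4] 20<29 → i++
[i=7,j=4] 25<29 → i++
[i=8,j=4] 26<29 → i++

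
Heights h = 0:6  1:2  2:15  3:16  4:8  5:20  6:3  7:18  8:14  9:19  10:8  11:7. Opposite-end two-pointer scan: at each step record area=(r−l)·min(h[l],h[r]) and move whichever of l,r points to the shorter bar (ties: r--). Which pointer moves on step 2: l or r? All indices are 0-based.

l

l=0 r=11: min(6,7)*11=66 best=66 *, l++
l=1 r=11: min(2,7)*10=20 best=66, l++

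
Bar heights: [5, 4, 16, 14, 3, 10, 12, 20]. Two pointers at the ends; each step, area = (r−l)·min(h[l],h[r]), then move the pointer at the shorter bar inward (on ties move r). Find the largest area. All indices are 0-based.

[0,7] min(5,20)*7=35 best=35 * → l++
[1,7] min(4,20)*6=24 best=35 → l++
[2,7] min(16,20)*5=80 best=80 * → l++
[3,7] min(14,20)*4=56 best=80 → l++
[4,7] min(3,20)*3=9 best=80 → l++
[5,7] min(10,20)*2=20 best=80 → l++
[6,7] min(12,20)*1=12 best=80 → l++

max area = 80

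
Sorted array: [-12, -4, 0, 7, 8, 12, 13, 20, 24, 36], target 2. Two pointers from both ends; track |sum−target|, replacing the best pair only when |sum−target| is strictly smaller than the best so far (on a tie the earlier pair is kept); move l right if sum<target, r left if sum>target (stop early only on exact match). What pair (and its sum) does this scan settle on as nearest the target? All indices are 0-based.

l=0 r=9: -12+36=24 d=22 *, r--
l=0 r=8: -12+24=12 d=10 *, r--
l=0 r=7: -12+20=8 d=6 *, r--
l=0 r=6: -12+13=1 d=1 *, l++
l=1 r=6: -4+13=9 d=7, r--
l=1 r=5: -4+12=8 d=6, r--
l=1 r=4: -4+8=4 d=2, r--
l=1 r=3: -4+7=3 d=1, r--
l=1 r=2: -4+0=-4 d=6, l++

pair (-12, 13) with sum 1 (|Δ|=1)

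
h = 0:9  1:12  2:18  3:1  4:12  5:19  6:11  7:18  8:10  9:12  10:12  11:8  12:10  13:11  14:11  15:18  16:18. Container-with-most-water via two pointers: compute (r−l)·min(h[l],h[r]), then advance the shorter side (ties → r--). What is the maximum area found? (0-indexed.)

max area = 252

[0,16] min(9,18)*16=144 best=144 * → l++
[1,16] min(12,18)*15=180 best=180 * → l++
[2,16] min(18,18)*14=252 best=252 * → r--
[2,15] min(18,18)*13=234 best=252 → r--
[2,14] min(18,11)*12=132 best=252 → r--
[2,13] min(18,11)*11=121 best=252 → r--
[2,12] min(18,10)*10=100 best=252 → r--
[2,11] min(18,8)*9=72 best=252 → r--
[2,10] min(18,12)*8=96 best=252 → r--
[2,9] min(18,12)*7=84 best=252 → r--
[2,8] min(18,10)*6=60 best=252 → r--
[2,7] min(18,18)*5=90 best=252 → r--
[2,6] min(18,11)*4=44 best=252 → r--
[2,5] min(18,19)*3=54 best=252 → l++
[3,5] min(1,19)*2=2 best=252 → l++
[4,5] min(12,19)*1=12 best=252 → l++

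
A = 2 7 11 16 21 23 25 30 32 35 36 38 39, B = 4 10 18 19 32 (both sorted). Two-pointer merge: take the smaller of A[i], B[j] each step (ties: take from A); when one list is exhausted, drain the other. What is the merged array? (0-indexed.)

i=0 j=0: A[i]=2<=B[j]=4 take 2, i++
i=1 j=0: A[i]=7>B[j]=4 take 4, j++
i=1 j=1: A[i]=7<=B[j]=10 take 7, i++
i=2 j=1: A[i]=11>B[j]=10 take 10, j++
i=2 j=2: A[i]=11<=B[j]=18 take 11, i++
i=3 j=2: A[i]=16<=B[j]=18 take 16, i++
i=4 j=2: A[i]=21>B[j]=18 take 18, j++
i=4 j=3: A[i]=21>B[j]=19 take 19, j++
i=4 j=4: A[i]=21<=B[j]=32 take 21, i++
i=5 j=4: A[i]=23<=B[j]=32 take 23, i++
i=6 j=4: A[i]=25<=B[j]=32 take 25, i++
i=7 j=4: A[i]=30<=B[j]=32 take 30, i++
i=8 j=4: A[i]=32<=B[j]=32 take 32, i++
i=9 j=4: A[i]=35>B[j]=32 take 32, j++
i=9 j=5: B done, take A[i]=35, i++
i=10 j=5: B done, take A[i]=36, i++
i=11 j=5: B done, take A[i]=38, i++
i=12 j=5: B done, take A[i]=39, i++

[2, 4, 7, 10, 11, 16, 18, 19, 21, 23, 25, 30, 32, 32, 35, 36, 38, 39]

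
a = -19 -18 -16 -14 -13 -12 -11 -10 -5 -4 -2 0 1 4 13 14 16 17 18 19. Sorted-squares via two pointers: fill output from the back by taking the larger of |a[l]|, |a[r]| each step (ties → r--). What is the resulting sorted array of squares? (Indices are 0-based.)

[0,19] |-19|<=|19| out[19]=361 → r--
[0,18] |-19|>|18| out[18]=361 → l++
[1,18] |-18|<=|18| out[17]=324 → r--
[1,17] |-18|>|17| out[16]=324 → l++
[2,17] |-16|<=|17| out[15]=289 → r--
[2,16] |-16|<=|16| out[14]=256 → r--
[2,15] |-16|>|14| out[13]=256 → l++
[3,15] |-14|<=|14| out[12]=196 → r--
[3,14] |-14|>|13| out[11]=196 → l++
[4,14] |-13|<=|13| out[10]=169 → r--
[4,13] |-13|>|4| out[9]=169 → l++
[5,13] |-12|>|4| out[8]=144 → l++
[6,13] |-11|>|4| out[7]=121 → l++
[7,13] |-10|>|4| out[6]=100 → l++
[8,13] |-5|>|4| out[5]=25 → l++
[9,13] |-4|<=|4| out[4]=16 → r--
[9,12] |-4|>|1| out[3]=16 → l++
[10,12] |-2|>|1| out[2]=4 → l++
[11,12] |0|<=|1| out[1]=1 → r--
[11,11] |0|<=|0| out[0]=0 → r--

[0, 1, 4, 16, 16, 25, 100, 121, 144, 169, 169, 196, 196, 256, 256, 289, 324, 324, 361, 361]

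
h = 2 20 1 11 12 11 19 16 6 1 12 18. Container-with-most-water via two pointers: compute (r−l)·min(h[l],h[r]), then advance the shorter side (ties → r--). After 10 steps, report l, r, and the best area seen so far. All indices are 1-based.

[1,12] min(2,18)*11=22 best=22 * → l++
[2,12] min(20,18)*10=180 best=180 * → r--
[2,11] min(20,12)*9=108 best=180 → r--
[2,10] min(20,1)*8=8 best=180 → r--
[2,9] min(20,6)*7=42 best=180 → r--
[2,8] min(20,16)*6=96 best=180 → r--
[2,7] min(20,19)*5=95 best=180 → r--
[2,6] min(20,11)*4=44 best=180 → r--
[2,5] min(20,12)*3=36 best=180 → r--
[2,4] min(20,11)*2=22 best=180 → r--

l=2, r=3, best area=180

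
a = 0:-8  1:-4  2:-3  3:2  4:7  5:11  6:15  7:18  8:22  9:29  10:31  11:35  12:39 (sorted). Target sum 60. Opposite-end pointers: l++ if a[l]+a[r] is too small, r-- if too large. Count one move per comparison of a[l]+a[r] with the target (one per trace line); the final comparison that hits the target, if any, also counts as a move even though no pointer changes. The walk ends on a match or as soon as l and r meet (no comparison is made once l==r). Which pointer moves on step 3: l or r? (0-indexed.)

[0,12] -8+39=31 <60 → l++
[1,12] -4+39=35 <60 → l++
[2,12] -3+39=36 <60 → l++

l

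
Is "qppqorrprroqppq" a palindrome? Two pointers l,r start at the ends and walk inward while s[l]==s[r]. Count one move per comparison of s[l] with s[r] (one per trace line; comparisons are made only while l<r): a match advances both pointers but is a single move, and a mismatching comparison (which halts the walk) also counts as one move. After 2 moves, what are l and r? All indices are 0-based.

l=2, r=12

l=0 r=14: 'q'=='q', l++,r--
l=1 r=13: 'p'=='p', l++,r--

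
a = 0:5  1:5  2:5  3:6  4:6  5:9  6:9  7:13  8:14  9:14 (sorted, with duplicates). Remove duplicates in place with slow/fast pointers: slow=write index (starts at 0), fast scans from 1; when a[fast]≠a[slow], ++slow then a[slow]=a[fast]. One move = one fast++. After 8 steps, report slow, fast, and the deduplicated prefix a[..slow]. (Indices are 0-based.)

slow=4, fast=9, prefix=[5, 6, 9, 13, 14]

slow=0 fast=1: a[fast]=5=a[slow] dup, fast++
slow=0 fast=2: a[fast]=5=a[slow] dup, fast++
slow=0 fast=3: a[fast]=6≠a[slow]=5 write a[1]=6, slow++,fast++
slow=1 fast=4: a[fast]=6=a[slow] dup, fast++
slow=1 fast=5: a[fast]=9≠a[slow]=6 write a[2]=9, slow++,fast++
slow=2 fast=6: a[fast]=9=a[slow] dup, fast++
slow=2 fast=7: a[fast]=13≠a[slow]=9 write a[3]=13, slow++,fast++
slow=3 fast=8: a[fast]=14≠a[slow]=13 write a[4]=14, slow++,fast++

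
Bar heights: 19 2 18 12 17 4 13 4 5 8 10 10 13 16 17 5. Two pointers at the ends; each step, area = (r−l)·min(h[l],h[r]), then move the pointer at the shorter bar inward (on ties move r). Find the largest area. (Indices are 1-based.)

max area = 238

[1,16] min(19,5)*15=75 best=75 * → r--
[1,15] min(19,17)*14=238 best=238 * → r--
[1,14] min(19,16)*13=208 best=238 → r--
[1,13] min(19,13)*12=156 best=238 → r--
[1,12] min(19,10)*11=110 best=238 → r--
[1,11] min(19,10)*10=100 best=238 → r--
[1,10] min(19,8)*9=72 best=238 → r--
[1,9] min(19,5)*8=40 best=238 → r--
[1,8] min(19,4)*7=28 best=238 → r--
[1,7] min(19,13)*6=78 best=238 → r--
[1,6] min(19,4)*5=20 best=238 → r--
[1,5] min(19,17)*4=68 best=238 → r--
[1,4] min(19,12)*3=36 best=238 → r--
[1,3] min(19,18)*2=36 best=238 → r--
[1,2] min(19,2)*1=2 best=238 → r--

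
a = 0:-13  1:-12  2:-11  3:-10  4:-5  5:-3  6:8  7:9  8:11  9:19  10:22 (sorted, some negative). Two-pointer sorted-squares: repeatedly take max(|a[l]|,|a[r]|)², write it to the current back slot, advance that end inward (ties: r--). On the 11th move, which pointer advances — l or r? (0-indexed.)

r

l=0 r=10: |-13|<=|22| out[10]=484, r--
l=0 r=9: |-13|<=|19| out[9]=361, r--
l=0 r=8: |-13|>|11| out[8]=169, l++
l=1 r=8: |-12|>|11| out[7]=144, l++
l=2 r=8: |-11|<=|11| out[6]=121, r--
l=2 r=7: |-11|>|9| out[5]=121, l++
l=3 r=7: |-10|>|9| out[4]=100, l++
l=4 r=7: |-5|<=|9| out[3]=81, r--
l=4 r=6: |-5|<=|8| out[2]=64, r--
l=4 r=5: |-5|>|-3| out[1]=25, l++
l=5 r=5: |-3|<=|-3| out[0]=9, r--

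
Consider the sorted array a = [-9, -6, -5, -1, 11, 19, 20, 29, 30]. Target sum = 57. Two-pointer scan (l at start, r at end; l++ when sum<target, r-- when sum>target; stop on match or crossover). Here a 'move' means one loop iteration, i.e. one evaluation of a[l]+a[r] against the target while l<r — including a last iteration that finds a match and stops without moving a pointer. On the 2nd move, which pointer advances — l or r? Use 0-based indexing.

[0,8] -9+30=21 <57 → l++
[1,8] -6+30=24 <57 → l++

l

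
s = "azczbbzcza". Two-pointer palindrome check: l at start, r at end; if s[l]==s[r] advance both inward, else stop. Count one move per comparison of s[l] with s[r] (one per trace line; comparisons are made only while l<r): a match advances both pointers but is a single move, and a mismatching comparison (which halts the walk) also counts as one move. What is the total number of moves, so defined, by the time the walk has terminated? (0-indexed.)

5 moves

l=0 r=9: 'a'=='a', l++,r--
l=1 r=8: 'z'=='z', l++,r--
l=2 r=7: 'c'=='c', l++,r--
l=3 r=6: 'z'=='z', l++,r--
l=4 r=5: 'b'=='b', l++,r--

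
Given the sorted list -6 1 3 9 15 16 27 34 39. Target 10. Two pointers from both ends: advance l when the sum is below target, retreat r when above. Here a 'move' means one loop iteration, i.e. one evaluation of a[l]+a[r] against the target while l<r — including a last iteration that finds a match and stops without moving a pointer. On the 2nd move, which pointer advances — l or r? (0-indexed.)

r

l=0 r=8: -6+39=33 >10, r--
l=0 r=7: -6+34=28 >10, r--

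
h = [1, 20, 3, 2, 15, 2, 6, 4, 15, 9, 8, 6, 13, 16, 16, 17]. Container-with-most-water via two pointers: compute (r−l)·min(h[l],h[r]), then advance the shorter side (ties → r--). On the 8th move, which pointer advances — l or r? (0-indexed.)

[0,15] min(1,17)*15=15 best=15 * → l++
[1,15] min(20,17)*14=238 best=238 * → r--
[1,14] min(20,16)*13=208 best=238 → r--
[1,13] min(20,16)*12=192 best=238 → r--
[1,12] min(20,13)*11=143 best=238 → r--
[1,11] min(20,6)*10=60 best=238 → r--
[1,10] min(20,8)*9=72 best=238 → r--
[1,9] min(20,9)*8=72 best=238 → r--

r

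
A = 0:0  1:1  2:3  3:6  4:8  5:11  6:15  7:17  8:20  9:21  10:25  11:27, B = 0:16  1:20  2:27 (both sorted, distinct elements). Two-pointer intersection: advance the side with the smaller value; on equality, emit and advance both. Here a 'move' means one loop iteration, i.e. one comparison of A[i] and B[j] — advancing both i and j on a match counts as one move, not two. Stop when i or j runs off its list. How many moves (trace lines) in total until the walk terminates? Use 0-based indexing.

13 moves

[i=0,j=0] 0<16 → i++
[i=1,j=0] 1<16 → i++
[i=2,j=0] 3<16 → i++
[i=3,j=0] 6<16 → i++
[i=4,j=0] 8<16 → i++
[i=5,j=0] 11<16 → i++
[i=6,j=0] 15<16 → i++
[i=7,j=0] 17>16 → j++
[i=7,j=1] 17<20 → i++
[i=8,j=1] 20==20 emit → i++,j++
[i=9,j=2] 21<27 → i++
[i=10,j=2] 25<27 → i++
[i=11,j=2] 27==27 emit → i++,j++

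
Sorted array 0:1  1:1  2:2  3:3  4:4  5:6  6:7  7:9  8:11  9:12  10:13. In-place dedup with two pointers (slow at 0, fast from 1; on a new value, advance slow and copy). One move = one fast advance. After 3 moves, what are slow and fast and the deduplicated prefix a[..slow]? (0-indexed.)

slow=0 fast=1: a[fast]=1=a[slow] dup, fast++
slow=0 fast=2: a[fast]=2≠a[slow]=1 write a[1]=2, slow++,fast++
slow=1 fast=3: a[fast]=3≠a[slow]=2 write a[2]=3, slow++,fast++

slow=2, fast=4, prefix=[1, 2, 3]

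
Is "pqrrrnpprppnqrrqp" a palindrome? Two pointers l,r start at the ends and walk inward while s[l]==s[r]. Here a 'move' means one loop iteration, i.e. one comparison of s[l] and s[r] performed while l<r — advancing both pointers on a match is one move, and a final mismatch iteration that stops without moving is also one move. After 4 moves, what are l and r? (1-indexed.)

l=5, r=13

l=1 r=17: 'p'=='p', l++,r--
l=2 r=16: 'q'=='q', l++,r--
l=3 r=15: 'r'=='r', l++,r--
l=4 r=14: 'r'=='r', l++,r--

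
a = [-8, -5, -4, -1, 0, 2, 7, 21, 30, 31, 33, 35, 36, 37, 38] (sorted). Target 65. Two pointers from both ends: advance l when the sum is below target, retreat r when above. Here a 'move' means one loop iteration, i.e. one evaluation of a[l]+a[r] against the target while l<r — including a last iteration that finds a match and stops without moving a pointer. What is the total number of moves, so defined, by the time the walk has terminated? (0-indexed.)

12 moves

l=0 r=14: -8+38=30 <65, l++
l=1 r=14: -5+38=33 <65, l++
l=2 r=14: -4+38=34 <65, l++
l=3 r=14: -1+38=37 <65, l++
l=4 r=14: 0+38=38 <65, l++
l=5 r=14: 2+38=40 <65, l++
l=6 r=14: 7+38=45 <65, l++
l=7 r=14: 21+38=59 <65, l++
l=8 r=14: 30+38=68 >65, r--
l=8 r=13: 30+37=67 >65, r--
l=8 r=12: 30+36=66 >65, r--
l=8 r=11: 30+35=65, found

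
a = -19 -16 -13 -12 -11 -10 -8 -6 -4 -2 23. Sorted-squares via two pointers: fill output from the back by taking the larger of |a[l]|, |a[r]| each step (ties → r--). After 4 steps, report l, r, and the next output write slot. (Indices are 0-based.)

l=0 r=10: |-19|<=|23| out[10]=529, r--
l=0 r=9: |-19|>|-2| out[9]=361, l++
l=1 r=9: |-16|>|-2| out[8]=256, l++
l=2 r=9: |-13|>|-2| out[7]=169, l++

l=3, r=9, next write slot=6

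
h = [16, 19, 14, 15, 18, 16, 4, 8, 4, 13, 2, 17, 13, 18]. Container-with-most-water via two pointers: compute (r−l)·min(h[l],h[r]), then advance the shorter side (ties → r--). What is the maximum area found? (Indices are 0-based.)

l=0 r=13: min(16,18)*13=208 best=208 *, l++
l=1 r=13: min(19,18)*12=216 best=216 *, r--
l=1 r=12: min(19,13)*11=143 best=216, r--
l=1 r=11: min(19,17)*10=170 best=216, r--
l=1 r=10: min(19,2)*9=18 best=216, r--
l=1 r=9: min(19,13)*8=104 best=216, r--
l=1 r=8: min(19,4)*7=28 best=216, r--
l=1 r=7: min(19,8)*6=48 best=216, r--
l=1 r=6: min(19,4)*5=20 best=216, r--
l=1 r=5: min(19,16)*4=64 best=216, r--
l=1 r=4: min(19,18)*3=54 best=216, r--
l=1 r=3: min(19,15)*2=30 best=216, r--
l=1 r=2: min(19,14)*1=14 best=216, r--

max area = 216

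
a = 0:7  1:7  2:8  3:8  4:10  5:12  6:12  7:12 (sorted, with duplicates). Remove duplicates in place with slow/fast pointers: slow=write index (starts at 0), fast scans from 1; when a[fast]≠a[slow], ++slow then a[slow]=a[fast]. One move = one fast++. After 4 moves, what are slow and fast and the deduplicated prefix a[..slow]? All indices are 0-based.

slow=2, fast=5, prefix=[7, 8, 10]

(s=0,f=1) a[fast]=7=a[slow] dup → fast++
(s=0,f=2) a[fast]=8≠a[slow]=7 write a[1]=8 → slow++,fast++
(s=1,f=3) a[fast]=8=a[slow] dup → fast++
(s=1,f=4) a[fast]=10≠a[slow]=8 write a[2]=10 → slow++,fast++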